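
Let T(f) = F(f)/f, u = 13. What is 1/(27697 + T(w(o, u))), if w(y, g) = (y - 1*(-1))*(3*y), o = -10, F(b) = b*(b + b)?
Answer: 1/28237 ≈ 3.5415e-5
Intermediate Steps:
F(b) = 2*b² (F(b) = b*(2*b) = 2*b²)
w(y, g) = 3*y*(1 + y) (w(y, g) = (y + 1)*(3*y) = (1 + y)*(3*y) = 3*y*(1 + y))
T(f) = 2*f (T(f) = (2*f²)/f = 2*f)
1/(27697 + T(w(o, u))) = 1/(27697 + 2*(3*(-10)*(1 - 10))) = 1/(27697 + 2*(3*(-10)*(-9))) = 1/(27697 + 2*270) = 1/(27697 + 540) = 1/28237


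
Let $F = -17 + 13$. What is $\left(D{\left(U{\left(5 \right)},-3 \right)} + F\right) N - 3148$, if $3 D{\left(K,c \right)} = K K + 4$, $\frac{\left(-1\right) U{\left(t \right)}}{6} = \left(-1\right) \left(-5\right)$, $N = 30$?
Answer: $5772$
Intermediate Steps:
$U{\left(t \right)} = -30$ ($U{\left(t \right)} = - 6 \left(\left(-1\right) \left(-5\right)\right) = \left(-6\right) 5 = -30$)
$D{\left(K,c \right)} = \frac{4}{3} + \frac{K^{2}}{3}$ ($D{\left(K,c \right)} = \frac{K K + 4}{3} = \frac{K^{2} + 4}{3} = \frac{4 + K^{2}}{3} = \frac{4}{3} + \frac{K^{2}}{3}$)
$F = -4$
$\left(D{\left(U{\left(5 \right)},-3 \right)} + F\right) N - 3148 = \left(\left(\frac{4}{3} + \frac{\left(-30\right)^{2}}{3}\right) - 4\right) 30 - 3148 = \left(\left(\frac{4}{3} + \frac{1}{3} \cdot 900\right) - 4\right) 30 - 3148 = \left(\left(\frac{4}{3} + 300\right) - 4\right) 30 - 3148 = \left(\frac{904}{3} - 4\right) 30 - 3148 = \frac{892}{3} \cdot 30 - 3148 = 8920 - 3148 = 5772$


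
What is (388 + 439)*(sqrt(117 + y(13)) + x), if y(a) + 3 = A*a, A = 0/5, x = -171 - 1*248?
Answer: -346513 + 827*sqrt(114) ≈ -3.3768e+5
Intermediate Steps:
x = -419 (x = -171 - 248 = -419)
A = 0 (A = 0*(1/5) = 0)
y(a) = -3 (y(a) = -3 + 0*a = -3 + 0 = -3)
(388 + 439)*(sqrt(117 + y(13)) + x) = (388 + 439)*(sqrt(117 - 3) - 419) = 827*(sqrt(114) - 419) = 827*(-419 + sqrt(114)) = -346513 + 827*sqrt(114)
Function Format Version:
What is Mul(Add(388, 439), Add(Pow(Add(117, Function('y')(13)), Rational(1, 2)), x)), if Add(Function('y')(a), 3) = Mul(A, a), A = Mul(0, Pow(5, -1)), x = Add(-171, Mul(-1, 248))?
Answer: Add(-346513, Mul(827, Pow(114, Rational(1, 2)))) ≈ -3.3768e+5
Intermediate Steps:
x = -419 (x = Add(-171, -248) = -419)
A = 0 (A = Mul(0, Rational(1, 5)) = 0)
Function('y')(a) = -3 (Function('y')(a) = Add(-3, Mul(0, a)) = Add(-3, 0) = -3)
Mul(Add(388, 439), Add(Pow(Add(117, Function('y')(13)), Rational(1, 2)), x)) = Mul(Add(388, 439), Add(Pow(Add(117, -3), Rational(1, 2)), -419)) = Mul(827, Add(Pow(114, Rational(1, 2)), -419)) = Mul(827, Add(-419, Pow(114, Rational(1, 2)))) = Add(-346513, Mul(827, Pow(114, Rational(1, 2))))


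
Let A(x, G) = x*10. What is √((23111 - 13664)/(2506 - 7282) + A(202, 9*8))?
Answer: √1278651018/796 ≈ 44.922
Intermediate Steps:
A(x, G) = 10*x
√((23111 - 13664)/(2506 - 7282) + A(202, 9*8)) = √((23111 - 13664)/(2506 - 7282) + 10*202) = √(9447/(-4776) + 2020) = √(9447*(-1/4776) + 2020) = √(-3149/1592 + 2020) = √(3212691/1592) = √1278651018/796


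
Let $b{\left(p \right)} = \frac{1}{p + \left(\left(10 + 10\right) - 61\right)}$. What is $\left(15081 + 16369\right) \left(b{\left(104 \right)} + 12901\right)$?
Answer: $\frac{25561427800}{63} \approx 4.0574 \cdot 10^{8}$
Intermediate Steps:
$b{\left(p \right)} = \frac{1}{-41 + p}$ ($b{\left(p \right)} = \frac{1}{p + \left(20 - 61\right)} = \frac{1}{p - 41} = \frac{1}{-41 + p}$)
$\left(15081 + 16369\right) \left(b{\left(104 \right)} + 12901\right) = \left(15081 + 16369\right) \left(\frac{1}{-41 + 104} + 12901\right) = 31450 \left(\frac{1}{63} + 12901\right) = 31450 \cdot \frac{812764}{63} = \frac{25561427800}{63}$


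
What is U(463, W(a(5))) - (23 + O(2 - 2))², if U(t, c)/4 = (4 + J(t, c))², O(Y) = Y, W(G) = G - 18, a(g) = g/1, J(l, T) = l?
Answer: 871827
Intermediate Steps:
a(g) = g (a(g) = g*1 = g)
W(G) = -18 + G
U(t, c) = 4*(4 + t)²
U(463, W(a(5))) - (23 + O(2 - 2))² = 4*(4 + 463)² - (23 + (2 - 2))² = 4*467² - (23 + 0)² = 4*218089 - 1*23² = 872356 - 1*529 = 872356 - 529 = 871827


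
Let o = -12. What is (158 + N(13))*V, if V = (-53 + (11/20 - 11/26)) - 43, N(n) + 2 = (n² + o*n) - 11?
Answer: -1969233/130 ≈ -15148.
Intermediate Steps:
N(n) = -13 + n² - 12*n (N(n) = -2 + ((n² - 12*n) - 11) = -2 + (-11 + n² - 12*n) = -13 + n² - 12*n)
V = -24927/260 (V = (-53 + (11*(1/20) - 11*1/26)) - 43 = (-53 + (11/20 - 11/26)) - 43 = (-53 + 33/260) - 43 = -13747/260 - 43 = -24927/260 ≈ -95.873)
(158 + N(13))*V = (158 + (-13 + 13² - 12*13))*(-24927/260) = (158 + (-13 + 169 - 156))*(-24927/260) = (158 + 0)*(-24927/260) = 158*(-24927/260) = -1969233/130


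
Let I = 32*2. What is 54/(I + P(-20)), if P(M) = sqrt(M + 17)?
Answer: 3456/4099 - 54*I*sqrt(3)/4099 ≈ 0.84313 - 0.022818*I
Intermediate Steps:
I = 64
P(M) = sqrt(17 + M)
54/(I + P(-20)) = 54/(64 + sqrt(17 - 20)) = 54/(64 + sqrt(-3)) = 54/(64 + I*sqrt(3))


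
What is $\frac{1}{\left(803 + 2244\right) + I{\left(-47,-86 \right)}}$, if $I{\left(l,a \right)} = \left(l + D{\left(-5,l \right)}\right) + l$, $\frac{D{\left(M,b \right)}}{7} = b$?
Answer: $\frac{1}{2624} \approx 0.0003811$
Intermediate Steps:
$D{\left(M,b \right)} = 7 b$
$I{\left(l,a \right)} = 9 l$ ($I{\left(l,a \right)} = \left(l + 7 l\right) + l = 8 l + l = 9 l$)
$\frac{1}{\left(803 + 2244\right) + I{\left(-47,-86 \right)}} = \frac{1}{\left(803 + 2244\right) + 9 \left(-47\right)} = \frac{1}{3047 - 423} = \frac{1}{2624}$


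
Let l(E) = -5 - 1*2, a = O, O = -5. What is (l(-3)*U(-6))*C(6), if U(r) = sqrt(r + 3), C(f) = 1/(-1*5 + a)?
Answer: 7*I*sqrt(3)/10 ≈ 1.2124*I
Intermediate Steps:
a = -5
C(f) = -1/10 (C(f) = 1/(-1*5 - 5) = 1/(-5 - 5) = 1/(-10) = -1/10)
U(r) = sqrt(3 + r)
l(E) = -7 (l(E) = -5 - 2 = -7)
(l(-3)*U(-6))*C(6) = -7*sqrt(3 - 6)*(-1/10) = -7*I*sqrt(3)*(-1/10) = 7*I*sqrt(3)/10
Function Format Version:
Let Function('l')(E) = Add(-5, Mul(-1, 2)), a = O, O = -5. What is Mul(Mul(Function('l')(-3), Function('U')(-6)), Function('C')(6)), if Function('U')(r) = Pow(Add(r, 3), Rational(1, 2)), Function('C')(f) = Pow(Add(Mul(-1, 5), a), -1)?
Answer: Mul(Rational(7, 10), I, Pow(3, Rational(1, 2))) ≈ Mul(1.2124, I)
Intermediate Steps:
a = -5
Function('C')(f) = Rational(-1, 10) (Function('C')(f) = Pow(Add(Mul(-1, 5), -5), -1) = Pow(Add(-5, -5), -1) = Pow(-10, -1) = Rational(-1, 10))
Function('U')(r) = Pow(Add(3, r), Rational(1, 2))
Function('l')(E) = -7 (Function('l')(E) = Add(-5, -2) = -7)
Mul(Mul(Function('l')(-3), Function('U')(-6)), Function('C')(6)) = Mul(Mul(-7, Pow(Add(3, -6), Rational(1, 2))), Rational(-1, 10)) = Mul(Mul(-7, Pow(-3, Rational(1, 2))), Rational(-1, 10)) = Mul(Mul(-7, Mul(I, Pow(3, Rational(1, 2)))), Rational(-1, 10)) = Mul(Mul(-7, I, Pow(3, Rational(1, 2))), Rational(-1, 10)) = Mul(Rational(7, 10), I, Pow(3, Rational(1, 2)))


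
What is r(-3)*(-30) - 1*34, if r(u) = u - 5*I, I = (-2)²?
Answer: 656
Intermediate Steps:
I = 4
r(u) = -20 + u (r(u) = u - 5*4 = u - 20 = -20 + u)
r(-3)*(-30) - 1*34 = (-20 - 3)*(-30) - 1*34 = -23*(-30) - 34 = 690 - 34 = 656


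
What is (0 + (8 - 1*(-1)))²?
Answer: 81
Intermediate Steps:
(0 + (8 - 1*(-1)))² = (0 + (8 + 1))² = (0 + 9)² = 9² = 81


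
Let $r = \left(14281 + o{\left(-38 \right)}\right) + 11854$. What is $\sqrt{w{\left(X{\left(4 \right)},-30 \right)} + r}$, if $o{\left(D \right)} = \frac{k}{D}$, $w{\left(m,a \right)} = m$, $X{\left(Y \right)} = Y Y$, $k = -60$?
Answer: $\frac{3 \sqrt{1049009}}{19} \approx 161.72$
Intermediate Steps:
$X{\left(Y \right)} = Y^{2}$
$o{\left(D \right)} = - \frac{60}{D}$
$r = \frac{496595}{19}$ ($r = \left(14281 - \frac{60}{-38}\right) + 11854 = \left(14281 - - \frac{30}{19}\right) + 11854 = \left(14281 + \frac{30}{19}\right) + 11854 = \frac{271369}{19} + 11854 = \frac{496595}{19} \approx 26137.0$)
$\sqrt{w{\left(X{\left(4 \right)},-30 \right)} + r} = \sqrt{4^{2} + \frac{496595}{19}} = \sqrt{16 + \frac{496595}{19}} = \sqrt{\frac{496899}{19}} = \frac{3 \sqrt{1049009}}{19}$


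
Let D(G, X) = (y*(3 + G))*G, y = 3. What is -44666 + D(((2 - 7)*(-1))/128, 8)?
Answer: -731801909/16384 ≈ -44666.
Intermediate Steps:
D(G, X) = G*(9 + 3*G) (D(G, X) = (3*(3 + G))*G = (9 + 3*G)*G = G*(9 + 3*G))
-44666 + D(((2 - 7)*(-1))/128, 8) = -44666 + 3*(((2 - 7)*(-1))/128)*(3 + ((2 - 7)*(-1))/128) = -44666 + 3*(-5*(-1)*(1/128))*(3 - 5*(-1)*(1/128)) = -44666 + 3*(5*(1/128))*(3 + 5*(1/128)) = -44666 + 3*(5/128)*(3 + 5/128) = -44666 + 3*(5/128)*(389/128) = -44666 + 5835/16384 = -731801909/16384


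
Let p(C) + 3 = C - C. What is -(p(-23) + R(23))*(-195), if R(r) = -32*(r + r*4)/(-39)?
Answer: 17815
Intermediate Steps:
p(C) = -3 (p(C) = -3 + (C - C) = -3 + 0 = -3)
R(r) = 160*r/39 (R(r) = -32*(r + 4*r)*(-1/39) = -160*r*(-1/39) = 160*r/39)
-(p(-23) + R(23))*(-195) = -(-3 + (160/39)*23)*(-195) = -(-3 + 3680/39)*(-195) = -3563*(-195)/39 = -1*(-17815) = 17815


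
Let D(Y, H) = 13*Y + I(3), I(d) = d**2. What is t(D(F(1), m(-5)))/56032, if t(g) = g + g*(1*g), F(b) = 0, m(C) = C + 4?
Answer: 45/28016 ≈ 0.0016062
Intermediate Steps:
m(C) = 4 + C
D(Y, H) = 9 + 13*Y (D(Y, H) = 13*Y + 3**2 = 13*Y + 9 = 9 + 13*Y)
t(g) = g + g**2 (t(g) = g + g*g = g + g**2)
t(D(F(1), m(-5)))/56032 = ((9 + 13*0)*(1 + (9 + 13*0)))/56032 = ((9 + 0)*(1 + (9 + 0)))*(1/56032) = (9*(1 + 9))*(1/56032) = (9*10)*(1/56032) = 90*(1/56032) = 45/28016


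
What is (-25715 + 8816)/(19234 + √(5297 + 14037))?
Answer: -162517683/184963711 + 16899*√19334/369927422 ≈ -0.87229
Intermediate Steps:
(-25715 + 8816)/(19234 + √(5297 + 14037)) = -16899/(19234 + √19334)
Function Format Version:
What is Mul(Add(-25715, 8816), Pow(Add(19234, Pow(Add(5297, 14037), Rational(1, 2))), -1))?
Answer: Add(Rational(-162517683, 184963711), Mul(Rational(16899, 369927422), Pow(19334, Rational(1, 2)))) ≈ -0.87229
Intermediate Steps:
Mul(Add(-25715, 8816), Pow(Add(19234, Pow(Add(5297, 14037), Rational(1, 2))), -1)) = Mul(-16899, Pow(Add(19234, Pow(19334, Rational(1, 2))), -1))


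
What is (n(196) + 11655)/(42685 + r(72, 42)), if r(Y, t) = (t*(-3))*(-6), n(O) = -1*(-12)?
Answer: 11667/43441 ≈ 0.26857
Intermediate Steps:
n(O) = 12
r(Y, t) = 18*t (r(Y, t) = -3*t*(-6) = 18*t)
(n(196) + 11655)/(42685 + r(72, 42)) = (12 + 11655)/(42685 + 18*42) = 11667/(42685 + 756) = 11667/43441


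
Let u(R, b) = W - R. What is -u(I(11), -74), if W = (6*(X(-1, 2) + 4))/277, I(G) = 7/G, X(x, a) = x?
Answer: 1741/3047 ≈ 0.57138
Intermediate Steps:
W = 18/277 (W = (6*(-1 + 4))/277 = (6*3)*(1/277) = 18*(1/277) = 18/277 ≈ 0.064982)
u(R, b) = 18/277 - R
-u(I(11), -74) = -(18/277 - 7/11) = -1*(-1741/3047) = 1741/3047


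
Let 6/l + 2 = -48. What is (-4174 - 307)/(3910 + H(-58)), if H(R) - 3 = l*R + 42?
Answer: -112025/99049 ≈ -1.1310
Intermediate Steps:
l = -3/25 (l = 6/(-2 - 48) = 6/(-50) = 6*(-1/50) = -3/25 ≈ -0.12000)
H(R) = 45 - 3*R/25 (H(R) = 3 + (-3*R/25 + 42) = 3 + (42 - 3*R/25) = 45 - 3*R/25)
(-4174 - 307)/(3910 + H(-58)) = (-4174 - 307)/(3910 + (45 - 3/25*(-58))) = -4481/(3910 + (45 + 174/25)) = -4481/(3910 + 1299/25) = -4481/99049/25 = -4481*25/99049 = -112025/99049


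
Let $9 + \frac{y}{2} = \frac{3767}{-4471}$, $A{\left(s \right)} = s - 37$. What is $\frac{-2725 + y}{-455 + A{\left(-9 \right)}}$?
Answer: $\frac{12271487}{2239971} \approx 5.4784$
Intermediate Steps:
$A{\left(s \right)} = -37 + s$
$y = - \frac{88012}{4471}$ ($y = -18 + 2 \frac{3767}{-4471} = -18 + 2 \cdot 3767 \left(- \frac{1}{4471}\right) = -18 + 2 \left(- \frac{3767}{4471}\right) = -18 - \frac{7534}{4471} = - \frac{88012}{4471} \approx -19.685$)
$\frac{-2725 + y}{-455 + A{\left(-9 \right)}} = \frac{-2725 - \frac{88012}{4471}}{-455 - 46} = - \frac{12271487}{4471 \left(-455 - 46\right)} = - \frac{12271487}{4471 \left(-501\right)} = \left(- \frac{12271487}{4471}\right) \left(- \frac{1}{501}\right) = \frac{12271487}{2239971}$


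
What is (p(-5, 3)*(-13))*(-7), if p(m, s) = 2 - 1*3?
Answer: -91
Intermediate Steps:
p(m, s) = -1 (p(m, s) = 2 - 3 = -1)
(p(-5, 3)*(-13))*(-7) = -1*(-13)*(-7) = 13*(-7) = -91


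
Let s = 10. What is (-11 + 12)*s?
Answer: 10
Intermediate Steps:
(-11 + 12)*s = (-11 + 12)*10 = 1*10 = 10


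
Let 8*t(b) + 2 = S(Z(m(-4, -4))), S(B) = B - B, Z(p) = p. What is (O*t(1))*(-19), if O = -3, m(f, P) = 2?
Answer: -57/4 ≈ -14.250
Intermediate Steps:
S(B) = 0
t(b) = -¼ (t(b) = -¼ + (⅛)*0 = -¼ + 0 = -¼)
(O*t(1))*(-19) = -3*(-¼)*(-19) = (¾)*(-19) = -57/4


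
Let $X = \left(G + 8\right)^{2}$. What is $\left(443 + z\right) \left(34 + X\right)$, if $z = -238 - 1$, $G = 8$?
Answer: $59160$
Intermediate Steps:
$z = -239$ ($z = -238 - 1 = -239$)
$X = 256$ ($X = \left(8 + 8\right)^{2} = 16^{2} = 256$)
$\left(443 + z\right) \left(34 + X\right) = \left(443 - 239\right) \left(34 + 256\right) = 204 \cdot 290 = 59160$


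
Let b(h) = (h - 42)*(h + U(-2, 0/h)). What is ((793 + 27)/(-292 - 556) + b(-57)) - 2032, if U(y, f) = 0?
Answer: 765327/212 ≈ 3610.0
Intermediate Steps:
b(h) = h*(-42 + h) (b(h) = (h - 42)*(h + 0) = (-42 + h)*h = h*(-42 + h))
((793 + 27)/(-292 - 556) + b(-57)) - 2032 = ((793 + 27)/(-292 - 556) - 57*(-42 - 57)) - 2032 = (820/(-848) - 57*(-99)) - 2032 = (820*(-1/848) + 5643) - 2032 = (-205/212 + 5643) - 2032 = 1196111/212 - 2032 = 765327/212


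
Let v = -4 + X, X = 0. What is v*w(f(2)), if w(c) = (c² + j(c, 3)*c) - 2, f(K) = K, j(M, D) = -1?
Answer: 0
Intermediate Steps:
v = -4 (v = -4 + 0 = -4)
w(c) = -2 + c² - c (w(c) = (c² - c) - 2 = -2 + c² - c)
v*w(f(2)) = -4*(-2 + 2² - 1*2) = -4*(-2 + 4 - 2) = -4*0 = 0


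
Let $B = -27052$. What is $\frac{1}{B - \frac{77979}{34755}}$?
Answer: $- \frac{11585}{313423413} \approx -3.6963 \cdot 10^{-5}$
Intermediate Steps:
$\frac{1}{B - \frac{77979}{34755}} = \frac{1}{-27052 - \frac{77979}{34755}} = \frac{1}{-27052 - \frac{25993}{11585}} = \frac{1}{- \frac{313423413}{11585}} = - \frac{11585}{313423413}$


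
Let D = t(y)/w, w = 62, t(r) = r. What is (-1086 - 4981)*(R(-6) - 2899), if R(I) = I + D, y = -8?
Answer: 546387953/31 ≈ 1.7625e+7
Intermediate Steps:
D = -4/31 (D = -8/62 = -8*1/62 = -4/31 ≈ -0.12903)
R(I) = -4/31 + I (R(I) = I - 4/31 = -4/31 + I)
(-1086 - 4981)*(R(-6) - 2899) = (-1086 - 4981)*((-4/31 - 6) - 2899) = -6067*(-190/31 - 2899) = -6067*(-90059/31) = 546387953/31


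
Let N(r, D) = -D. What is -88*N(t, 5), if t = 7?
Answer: 440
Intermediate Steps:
-88*N(t, 5) = -(-88)*5 = -88*(-5) = 440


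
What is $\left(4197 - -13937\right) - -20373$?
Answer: $38507$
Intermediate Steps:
$\left(4197 - -13937\right) - -20373 = \left(4197 + 13937\right) + 20373 = 18134 + 20373 = 38507$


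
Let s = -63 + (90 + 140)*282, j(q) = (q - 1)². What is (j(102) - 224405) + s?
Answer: -149407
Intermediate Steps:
j(q) = (-1 + q)²
s = 64797 (s = -63 + 230*282 = -63 + 64860 = 64797)
(j(102) - 224405) + s = ((-1 + 102)² - 224405) + 64797 = (101² - 224405) + 64797 = (10201 - 224405) + 64797 = -214204 + 64797 = -149407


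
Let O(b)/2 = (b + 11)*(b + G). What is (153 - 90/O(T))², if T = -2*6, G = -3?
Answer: 22500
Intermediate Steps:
T = -12
O(b) = 2*(-3 + b)*(11 + b) (O(b) = 2*((b + 11)*(b - 3)) = 2*((11 + b)*(-3 + b)) = 2*((-3 + b)*(11 + b)) = 2*(-3 + b)*(11 + b))
(153 - 90/O(T))² = (153 - 90/(-66 + 2*(-12)² + 16*(-12)))² = (153 - 90/(-66 + 2*144 - 192))² = (153 - 90/(-66 + 288 - 192))² = (153 - 90/30)² = (153 - 90*1/30)² = (153 - 3)² = 150² = 22500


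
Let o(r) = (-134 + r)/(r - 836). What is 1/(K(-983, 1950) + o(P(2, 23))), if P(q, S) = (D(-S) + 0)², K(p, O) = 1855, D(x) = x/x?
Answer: 835/1549058 ≈ 0.00053904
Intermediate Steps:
D(x) = 1
P(q, S) = 1 (P(q, S) = (1 + 0)² = 1² = 1)
o(r) = (-134 + r)/(-836 + r)
1/(K(-983, 1950) + o(P(2, 23))) = 1/(1855 + (-134 + 1)/(-836 + 1)) = 1/(1855 - 133/(-835)) = 1/(1855 - 1/835*(-133)) = 1/(1855 + 133/835) = 1/(1549058/835) = 835/1549058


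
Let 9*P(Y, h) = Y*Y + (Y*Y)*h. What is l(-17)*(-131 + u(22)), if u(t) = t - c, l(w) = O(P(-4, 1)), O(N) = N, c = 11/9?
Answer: -31744/81 ≈ -391.90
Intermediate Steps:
P(Y, h) = Y²/9 + h*Y²/9 (P(Y, h) = (Y*Y + (Y*Y)*h)/9 = (Y² + Y²*h)/9 = (Y² + h*Y²)/9 = Y²/9 + h*Y²/9)
c = 11/9 (c = 11*(⅑) = 11/9 ≈ 1.2222)
l(w) = 32/9 (l(w) = (⅑)*(-4)²*(1 + 1) = (⅑)*16*2 = 32/9)
u(t) = -11/9 + t (u(t) = t - 1*11/9 = t - 11/9 = -11/9 + t)
l(-17)*(-131 + u(22)) = 32*(-131 + (-11/9 + 22))/9 = 32*(-131 + 187/9)/9 = (32/9)*(-992/9) = -31744/81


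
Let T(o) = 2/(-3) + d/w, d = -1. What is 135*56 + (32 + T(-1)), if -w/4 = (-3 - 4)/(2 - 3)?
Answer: 637675/84 ≈ 7591.4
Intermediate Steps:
w = -28 (w = -4*(-3 - 4)/(2 - 3) = -(-28)/(-1) = -(-28)*(-1) = -4*7 = -28)
T(o) = -53/84 (T(o) = 2/(-3) - 1/(-28) = 2*(-⅓) - 1*(-1/28) = -⅔ + 1/28 = -53/84)
135*56 + (32 + T(-1)) = 135*56 + (32 - 53/84) = 7560 + 2635/84 = 637675/84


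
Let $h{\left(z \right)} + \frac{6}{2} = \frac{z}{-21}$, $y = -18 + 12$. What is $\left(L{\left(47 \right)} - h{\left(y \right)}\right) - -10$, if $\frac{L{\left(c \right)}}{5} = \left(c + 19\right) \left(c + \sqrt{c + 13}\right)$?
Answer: $\frac{108659}{7} + 660 \sqrt{15} \approx 18079.0$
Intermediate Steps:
$y = -6$
$h{\left(z \right)} = -3 - \frac{z}{21}$ ($h{\left(z \right)} = -3 + \frac{z}{-21} = -3 + z \left(- \frac{1}{21}\right) = -3 - \frac{z}{21}$)
$L{\left(c \right)} = 5 \left(19 + c\right) \left(c + \sqrt{13 + c}\right)$ ($L{\left(c \right)} = 5 \left(c + 19\right) \left(c + \sqrt{c + 13}\right) = 5 \left(19 + c\right) \left(c + \sqrt{13 + c}\right)$)
$\left(L{\left(47 \right)} - h{\left(y \right)}\right) - -10 = \left(\left(5 \cdot 47^{2} + 95 \cdot 47 + 95 \sqrt{13 + 47} + 5 \cdot 47 \sqrt{13 + 47}\right) - \left(-3 - - \frac{2}{7}\right)\right) - -10 = \left(\left(5 \cdot 2209 + 4465 + 95 \sqrt{60} + 5 \cdot 47 \sqrt{60}\right) - \left(-3 + \frac{2}{7}\right)\right) + 10 = \left(\left(11045 + 4465 + 95 \cdot 2 \sqrt{15} + 5 \cdot 47 \cdot 2 \sqrt{15}\right) - - \frac{19}{7}\right) + 10 = \left(\left(11045 + 4465 + 190 \sqrt{15} + 470 \sqrt{15}\right) + \frac{19}{7}\right) + 10 = \left(\left(15510 + 660 \sqrt{15}\right) + \frac{19}{7}\right) + 10 = \left(\frac{108589}{7} + 660 \sqrt{15}\right) + 10 = \frac{108659}{7} + 660 \sqrt{15}$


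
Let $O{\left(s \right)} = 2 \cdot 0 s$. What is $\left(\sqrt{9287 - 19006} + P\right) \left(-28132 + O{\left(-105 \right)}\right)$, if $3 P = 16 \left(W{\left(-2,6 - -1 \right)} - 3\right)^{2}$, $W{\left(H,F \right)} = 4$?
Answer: $- \frac{450112}{3} - 28132 i \sqrt{9719} \approx -1.5004 \cdot 10^{5} - 2.7734 \cdot 10^{6} i$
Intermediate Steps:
$O{\left(s \right)} = 0$ ($O{\left(s \right)} = 0 s = 0$)
$P = \frac{16}{3}$ ($P = \frac{16 \left(4 - 3\right)^{2}}{3} = \frac{16 \cdot 1^{2}}{3} = \frac{16 \cdot 1}{3} = \frac{1}{3} \cdot 16 = \frac{16}{3} \approx 5.3333$)
$\left(\sqrt{9287 - 19006} + P\right) \left(-28132 + O{\left(-105 \right)}\right) = \left(\sqrt{9287 - 19006} + \frac{16}{3}\right) \left(-28132 + 0\right) = \left(\sqrt{-9719} + \frac{16}{3}\right) \left(-28132\right) = \left(i \sqrt{9719} + \frac{16}{3}\right) \left(-28132\right) = \left(\frac{16}{3} + i \sqrt{9719}\right) \left(-28132\right) = - \frac{450112}{3} - 28132 i \sqrt{9719}$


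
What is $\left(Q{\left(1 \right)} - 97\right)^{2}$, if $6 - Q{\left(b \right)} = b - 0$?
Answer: $8464$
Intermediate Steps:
$Q{\left(b \right)} = 6 - b$ ($Q{\left(b \right)} = 6 - \left(b - 0\right) = 6 - \left(b + 0\right) = 6 - b$)
$\left(Q{\left(1 \right)} - 97\right)^{2} = \left(\left(6 - 1\right) - 97\right)^{2} = \left(5 - 97\right)^{2} = \left(-92\right)^{2} = 8464$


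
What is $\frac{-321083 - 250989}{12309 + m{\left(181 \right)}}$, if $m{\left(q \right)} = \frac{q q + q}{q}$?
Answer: $- \frac{572072}{12491} \approx -45.799$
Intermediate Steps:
$m{\left(q \right)} = \frac{q + q^{2}}{q}$ ($m{\left(q \right)} = \frac{q^{2} + q}{q} = \frac{q + q^{2}}{q}$)
$\frac{-321083 - 250989}{12309 + m{\left(181 \right)}} = \frac{-321083 - 250989}{12309 + \left(1 + 181\right)} = - \frac{572072}{12309 + 182} = - \frac{572072}{12491}$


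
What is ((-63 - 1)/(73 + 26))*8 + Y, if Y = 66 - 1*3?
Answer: 5725/99 ≈ 57.828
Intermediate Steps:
Y = 63 (Y = 66 - 3 = 63)
((-63 - 1)/(73 + 26))*8 + Y = ((-63 - 1)/(73 + 26))*8 + 63 = -64/99*8 + 63 = -512/99 + 63 = 5725/99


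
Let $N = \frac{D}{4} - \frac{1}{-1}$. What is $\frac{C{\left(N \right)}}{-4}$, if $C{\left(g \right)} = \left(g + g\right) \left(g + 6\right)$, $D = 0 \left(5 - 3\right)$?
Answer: $- \frac{7}{2} \approx -3.5$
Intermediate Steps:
$D = 0$ ($D = 0 \cdot 2 = 0$)
$N = 1$ ($N = \frac{0}{4} - \frac{1}{-1} = 0 \cdot \frac{1}{4} - -1 = 0 + 1 = 1$)
$C{\left(g \right)} = 2 g \left(6 + g\right)$
$\frac{C{\left(N \right)}}{-4} = \frac{2 \cdot 1 \left(6 + 1\right)}{-4} = - \frac{2 \cdot 1 \cdot 7}{4} = \left(- \frac{1}{4}\right) 14 = - \frac{7}{2}$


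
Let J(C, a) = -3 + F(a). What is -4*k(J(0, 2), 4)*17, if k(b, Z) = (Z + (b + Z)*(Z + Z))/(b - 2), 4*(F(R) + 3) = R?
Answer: -1088/15 ≈ -72.533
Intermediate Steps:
F(R) = -3 + R/4
J(C, a) = -6 + a/4 (J(C, a) = -3 + (-3 + a/4) = -6 + a/4)
k(b, Z) = (Z + 2*Z*(Z + b))/(-2 + b) (k(b, Z) = (Z + (Z + b)*(2*Z))/(-2 + b) = (Z + 2*Z*(Z + b))/(-2 + b))
-4*k(J(0, 2), 4)*17 = -16*(1 + 2*4 + 2*(-6 + (1/4)*2))/(-2 + (-6 + (1/4)*2))*17 = -16*(1 + 8 + 2*(-6 + 1/2))/(-2 + (-6 + 1/2))*17 = -16*(1 + 8 + 2*(-11/2))/(-2 - 11/2)*17 = -16*(1 + 8 - 11)/(-15/2)*17 = -16*(-2)*(-2)/15*17 = -4*16/15*17 = -64/15*17 = -1088/15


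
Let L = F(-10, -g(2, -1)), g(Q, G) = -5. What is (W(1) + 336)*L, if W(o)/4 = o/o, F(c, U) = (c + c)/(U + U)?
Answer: -680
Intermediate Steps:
F(c, U) = c/U (F(c, U) = (2*c)/((2*U)) = (2*c)*(1/(2*U)) = c/U)
L = -2 (L = -10/((-1*(-5))) = -10/5 = -10*⅕ = -2)
W(o) = 4 (W(o) = 4*(o/o) = 4*1 = 4)
(W(1) + 336)*L = (4 + 336)*(-2) = 340*(-2) = -680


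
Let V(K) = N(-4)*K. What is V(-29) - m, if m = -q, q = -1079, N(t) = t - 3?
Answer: -876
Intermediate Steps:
N(t) = -3 + t
m = 1079 (m = -1*(-1079) = 1079)
V(K) = -7*K (V(K) = (-3 - 4)*K = -7*K)
V(-29) - m = -7*(-29) - 1*1079 = 203 - 1079 = -876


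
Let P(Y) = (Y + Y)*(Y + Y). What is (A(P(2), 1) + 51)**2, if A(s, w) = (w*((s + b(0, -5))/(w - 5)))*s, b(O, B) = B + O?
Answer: 49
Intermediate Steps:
P(Y) = 4*Y**2 (P(Y) = (2*Y)*(2*Y) = 4*Y**2)
A(s, w) = s*w*(-5 + s)/(-5 + w) (A(s, w) = (w*((s + (-5 + 0))/(w - 5)))*s = (w*((s - 5)/(-5 + w)))*s = (w*((-5 + s)/(-5 + w)))*s = (w*(-5 + s)/(-5 + w))*s = s*w*(-5 + s)/(-5 + w))
(A(P(2), 1) + 51)**2 = ((4*2**2)*1*(-5 + 4*2**2)/(-5 + 1) + 51)**2 = ((4*4)*1*(-5 + 4*4)/(-4) + 51)**2 = (16*1*(-1/4)*(-5 + 16) + 51)**2 = (16*1*(-1/4)*11 + 51)**2 = (-44 + 51)**2 = 7**2 = 49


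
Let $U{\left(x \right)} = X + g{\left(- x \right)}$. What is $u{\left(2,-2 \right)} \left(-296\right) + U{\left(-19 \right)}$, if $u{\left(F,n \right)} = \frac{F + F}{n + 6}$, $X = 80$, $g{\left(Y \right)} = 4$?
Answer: $-212$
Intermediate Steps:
$U{\left(x \right)} = 84$ ($U{\left(x \right)} = 80 + 4 = 84$)
$u{\left(F,n \right)} = \frac{2 F}{6 + n}$
$u{\left(2,-2 \right)} \left(-296\right) + U{\left(-19 \right)} = 2 \cdot 2 \frac{1}{6 - 2} \left(-296\right) + 84 = 2 \cdot 2 \cdot \frac{1}{4} \left(-296\right) + 84 = 1 \left(-296\right) + 84 = -296 + 84 = -212$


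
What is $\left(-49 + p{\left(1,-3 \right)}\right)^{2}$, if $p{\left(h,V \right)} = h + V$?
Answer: $2601$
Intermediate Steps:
$p{\left(h,V \right)} = V + h$
$\left(-49 + p{\left(1,-3 \right)}\right)^{2} = \left(-49 + \left(-3 + 1\right)\right)^{2} = \left(-49 - 2\right)^{2} = \left(-51\right)^{2} = 2601$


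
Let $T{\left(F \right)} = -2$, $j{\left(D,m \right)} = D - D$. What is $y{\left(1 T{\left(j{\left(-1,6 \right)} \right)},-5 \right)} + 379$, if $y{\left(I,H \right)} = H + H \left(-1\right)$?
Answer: $379$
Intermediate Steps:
$j{\left(D,m \right)} = 0$
$y{\left(I,H \right)} = 0$ ($y{\left(I,H \right)} = H - H = 0$)
$y{\left(1 T{\left(j{\left(-1,6 \right)} \right)},-5 \right)} + 379 = 0 + 379 = 379$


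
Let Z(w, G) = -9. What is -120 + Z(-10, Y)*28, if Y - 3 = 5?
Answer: -372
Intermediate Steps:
Y = 8 (Y = 3 + 5 = 8)
-120 + Z(-10, Y)*28 = -120 - 9*28 = -120 - 252 = -372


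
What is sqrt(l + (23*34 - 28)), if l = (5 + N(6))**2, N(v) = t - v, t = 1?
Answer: sqrt(754) ≈ 27.459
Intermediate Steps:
N(v) = 1 - v
l = 0 (l = (5 + (1 - 1*6))**2 = (5 + (1 - 6))**2 = (5 - 5)**2 = 0**2 = 0)
sqrt(l + (23*34 - 28)) = sqrt(0 + (23*34 - 28)) = sqrt(0 + (782 - 28)) = sqrt(0 + 754) = sqrt(754)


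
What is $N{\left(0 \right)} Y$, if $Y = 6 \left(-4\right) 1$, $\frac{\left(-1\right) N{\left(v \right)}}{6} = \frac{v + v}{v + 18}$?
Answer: $0$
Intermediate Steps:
$N{\left(v \right)} = - \frac{12 v}{18 + v}$ ($N{\left(v \right)} = - 6 \frac{v + v}{v + 18} = - 6 \frac{2 v}{18 + v} = - \frac{12 v}{18 + v}$)
$Y = -24$ ($Y = \left(-24\right) 1 = -24$)
$N{\left(0 \right)} Y = \left(-12\right) 0 \frac{1}{18 + 0} \left(-24\right) = \left(-12\right) 0 \cdot \frac{1}{18} \left(-24\right) = 0 \left(-24\right) = 0$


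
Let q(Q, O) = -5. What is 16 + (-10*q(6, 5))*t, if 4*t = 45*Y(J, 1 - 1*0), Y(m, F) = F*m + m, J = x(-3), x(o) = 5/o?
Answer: -1859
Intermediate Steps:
J = -5/3 (J = 5/(-3) = 5*(-⅓) = -5/3 ≈ -1.6667)
Y(m, F) = m + F*m
t = -75/2 (t = (45*(-5*(1 + (1 - 1*0))/3))/4 = (45*(-5*(1 + (1 + 0))/3))/4 = (45*(-5*(1 + 1)/3))/4 = (45*(-5/3*2))/4 = (45*(-10/3))/4 = (¼)*(-150) = -75/2 ≈ -37.500)
16 + (-10*q(6, 5))*t = 16 - 10*(-5)*(-75/2) = 16 + 50*(-75/2) = 16 - 1875 = -1859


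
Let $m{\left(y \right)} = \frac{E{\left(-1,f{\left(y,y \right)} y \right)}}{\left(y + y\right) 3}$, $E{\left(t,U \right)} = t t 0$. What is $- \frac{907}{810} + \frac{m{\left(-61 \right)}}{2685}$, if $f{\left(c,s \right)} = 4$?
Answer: $- \frac{907}{810} \approx -1.1198$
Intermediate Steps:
$E{\left(t,U \right)} = 0$ ($E{\left(t,U \right)} = t^{2} \cdot 0 = 0$)
$m{\left(y \right)} = 0$ ($m{\left(y \right)} = \frac{0}{\left(y + y\right) 3} = \frac{0}{2 y 3} = \frac{0}{6 y} = 0 \frac{1}{6 y} = 0$)
$- \frac{907}{810} + \frac{m{\left(-61 \right)}}{2685} = - \frac{907}{810} + \frac{0}{2685} = \left(-907\right) \frac{1}{810} + 0 \cdot \frac{1}{2685} = - \frac{907}{810} + 0 = - \frac{907}{810}$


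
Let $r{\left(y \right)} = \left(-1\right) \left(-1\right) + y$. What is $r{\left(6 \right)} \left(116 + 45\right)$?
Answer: $1127$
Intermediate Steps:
$r{\left(y \right)} = 1 + y$
$r{\left(6 \right)} \left(116 + 45\right) = \left(1 + 6\right) \left(116 + 45\right) = 7 \cdot 161 = 1127$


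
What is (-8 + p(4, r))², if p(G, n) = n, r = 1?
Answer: 49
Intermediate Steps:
(-8 + p(4, r))² = (-8 + 1)² = (-7)² = 49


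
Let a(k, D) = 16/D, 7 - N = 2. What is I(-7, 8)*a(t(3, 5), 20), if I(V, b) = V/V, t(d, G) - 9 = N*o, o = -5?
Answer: ⅘ ≈ 0.80000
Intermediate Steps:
N = 5 (N = 7 - 1*2 = 7 - 2 = 5)
t(d, G) = -16 (t(d, G) = 9 + 5*(-5) = 9 - 25 = -16)
I(V, b) = 1
I(-7, 8)*a(t(3, 5), 20) = 1*(16/20) = 1*(16*(1/20)) = 1*(⅘) = ⅘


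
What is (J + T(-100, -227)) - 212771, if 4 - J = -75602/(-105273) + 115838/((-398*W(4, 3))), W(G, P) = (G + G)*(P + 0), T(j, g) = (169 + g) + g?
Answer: -35704456050787/167594616 ≈ -2.1304e+5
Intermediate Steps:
T(j, g) = 169 + 2*g
W(G, P) = 2*G*P (W(G, P) = (2*G)*P = 2*G*P)
J = 2582455709/167594616 (J = 4 - (-75602/(-105273) + 115838/((-796*4*3))) = 4 - (-75602*(-1/105273) + 115838/((-398*24))) = 4 - (75602/105273 + 115838/(-9552)) = 4 - (75602/105273 + 115838*(-1/9552)) = 4 - (75602/105273 - 57919/4776) = 4 - 1*(-1912077245/167594616) = 4 + 1912077245/167594616 = 2582455709/167594616 ≈ 15.409)
(J + T(-100, -227)) - 212771 = (2582455709/167594616 + (169 + 2*(-227))) - 212771 = (2582455709/167594616 + (169 - 454)) - 212771 = (2582455709/167594616 - 285) - 212771 = -45182009851/167594616 - 212771 = -35704456050787/167594616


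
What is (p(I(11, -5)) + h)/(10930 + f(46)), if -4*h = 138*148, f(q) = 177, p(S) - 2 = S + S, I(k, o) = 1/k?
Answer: -56142/122177 ≈ -0.45951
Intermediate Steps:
p(S) = 2 + 2*S (p(S) = 2 + (S + S) = 2 + 2*S)
h = -5106 (h = -69*148/2 = -¼*20424 = -5106)
(p(I(11, -5)) + h)/(10930 + f(46)) = ((2 + 2/11) - 5106)/(10930 + 177) = ((2 + 2*(1/11)) - 5106)/11107 = ((2 + 2/11) - 5106)*(1/11107) = (24/11 - 5106)*(1/11107) = -56142/11*1/11107 = -56142/122177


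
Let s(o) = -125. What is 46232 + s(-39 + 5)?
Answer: 46107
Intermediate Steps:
46232 + s(-39 + 5) = 46232 - 125 = 46107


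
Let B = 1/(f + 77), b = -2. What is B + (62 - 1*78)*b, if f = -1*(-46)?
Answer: 3937/123 ≈ 32.008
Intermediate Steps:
f = 46
B = 1/123 (B = 1/(46 + 77) = 1/123 ≈ 0.0081301)
B + (62 - 1*78)*b = 1/123 + (62 - 1*78)*(-2) = 1/123 + (62 - 78)*(-2) = 1/123 - 16*(-2) = 1/123 + 32 = 3937/123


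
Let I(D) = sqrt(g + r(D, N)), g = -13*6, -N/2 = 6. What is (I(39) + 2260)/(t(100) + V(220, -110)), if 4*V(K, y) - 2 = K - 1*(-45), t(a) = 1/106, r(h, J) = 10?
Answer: 479120/14153 + 424*I*sqrt(17)/14153 ≈ 33.853 + 0.12352*I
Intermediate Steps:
N = -12 (N = -2*6 = -12)
t(a) = 1/106
g = -78
V(K, y) = 47/4 + K/4 (V(K, y) = 1/2 + (K - 1*(-45))/4 = 1/2 + (K + 45)/4 = 1/2 + (45 + K)/4 = 1/2 + (45/4 + K/4) = 47/4 + K/4)
I(D) = 2*I*sqrt(17) (I(D) = sqrt(-78 + 10) = sqrt(-68) = 2*I*sqrt(17))
(I(39) + 2260)/(t(100) + V(220, -110)) = (2*I*sqrt(17) + 2260)/(1/106 + (47/4 + (1/4)*220)) = (2260 + 2*I*sqrt(17))/(1/106 + (47/4 + 55)) = (2260 + 2*I*sqrt(17))/(1/106 + 267/4) = (2260 + 2*I*sqrt(17))/(14153/212) = (2260 + 2*I*sqrt(17))*(212/14153) = 479120/14153 + 424*I*sqrt(17)/14153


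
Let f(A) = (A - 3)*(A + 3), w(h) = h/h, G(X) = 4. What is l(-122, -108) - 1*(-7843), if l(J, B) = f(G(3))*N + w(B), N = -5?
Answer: 7809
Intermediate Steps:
w(h) = 1
f(A) = (-3 + A)*(3 + A)
l(J, B) = -34 (l(J, B) = (-9 + 4²)*(-5) + 1 = (-9 + 16)*(-5) + 1 = 7*(-5) + 1 = -35 + 1 = -34)
l(-122, -108) - 1*(-7843) = -34 - 1*(-7843) = -34 + 7843 = 7809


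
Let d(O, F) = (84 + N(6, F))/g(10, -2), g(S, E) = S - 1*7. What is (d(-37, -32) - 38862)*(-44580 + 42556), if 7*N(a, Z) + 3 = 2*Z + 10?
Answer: 550238568/7 ≈ 7.8606e+7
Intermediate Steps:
N(a, Z) = 1 + 2*Z/7 (N(a, Z) = -3/7 + (2*Z + 10)/7 = -3/7 + (10 + 2*Z)/7 = -3/7 + (10/7 + 2*Z/7) = 1 + 2*Z/7)
g(S, E) = -7 + S (g(S, E) = S - 7 = -7 + S)
d(O, F) = 85/3 + 2*F/21 (d(O, F) = (84 + (1 + 2*F/7))/(-7 + 10) = (85 + 2*F/7)/3 = (85 + 2*F/7)*(1/3) = 85/3 + 2*F/21)
(d(-37, -32) - 38862)*(-44580 + 42556) = ((85/3 + (2/21)*(-32)) - 38862)*(-44580 + 42556) = ((85/3 - 64/21) - 38862)*(-2024) = (177/7 - 38862)*(-2024) = -271857/7*(-2024) = 550238568/7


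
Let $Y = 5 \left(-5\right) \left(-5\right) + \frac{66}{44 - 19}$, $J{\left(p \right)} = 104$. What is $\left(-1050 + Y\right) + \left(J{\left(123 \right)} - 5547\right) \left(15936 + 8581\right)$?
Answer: $- \frac{3336173834}{25} \approx -1.3345 \cdot 10^{8}$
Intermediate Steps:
$Y = \frac{3191}{25}$ ($Y = \left(-25\right) \left(-5\right) + \frac{66}{25} = 125 + 66 \cdot \frac{1}{25} = 125 + \frac{66}{25} = \frac{3191}{25} \approx 127.64$)
$\left(-1050 + Y\right) + \left(J{\left(123 \right)} - 5547\right) \left(15936 + 8581\right) = \left(-1050 + \frac{3191}{25}\right) + \left(104 - 5547\right) \left(15936 + 8581\right) = - \frac{23059}{25} - 133446031 = - \frac{3336173834}{25}$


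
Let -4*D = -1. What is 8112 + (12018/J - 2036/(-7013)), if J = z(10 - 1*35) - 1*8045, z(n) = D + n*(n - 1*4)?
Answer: 1665388865332/205333627 ≈ 8110.6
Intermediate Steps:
D = ¼ (D = -¼*(-1) = ¼ ≈ 0.25000)
z(n) = ¼ + n*(-4 + n) (z(n) = ¼ + n*(n - 1*4) = ¼ + n*(n - 4) = ¼ + n*(-4 + n))
J = -29279/4 (J = (¼ + (10 - 1*35)² - 4*(10 - 1*35)) - 1*8045 = (¼ + (10 - 35)² - 4*(10 - 35)) - 8045 = (¼ + (-25)² - 4*(-25)) - 8045 = (¼ + 625 + 100) - 8045 = 2901/4 - 8045 = -29279/4 ≈ -7319.8)
8112 + (12018/J - 2036/(-7013)) = 8112 + (12018/(-29279/4) - 2036/(-7013)) = 8112 + (12018*(-4/29279) - 2036*(-1/7013)) = 8112 + (-48072/29279 + 2036/7013) = 8112 - 277516892/205333627 = 1665388865332/205333627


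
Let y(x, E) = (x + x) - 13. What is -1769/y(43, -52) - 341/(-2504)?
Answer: -4404683/182792 ≈ -24.097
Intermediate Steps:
y(x, E) = -13 + 2*x (y(x, E) = 2*x - 13 = -13 + 2*x)
-1769/y(43, -52) - 341/(-2504) = -1769/(-13 + 2*43) - 341/(-2504) = -1769/(-13 + 86) - 341*(-1/2504) = -1769/73 + 341/2504 = -4404683/182792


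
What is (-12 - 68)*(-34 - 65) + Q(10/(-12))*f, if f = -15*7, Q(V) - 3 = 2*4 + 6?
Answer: 6135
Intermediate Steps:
Q(V) = 17 (Q(V) = 3 + (2*4 + 6) = 3 + (8 + 6) = 3 + 14 = 17)
f = -105
(-12 - 68)*(-34 - 65) + Q(10/(-12))*f = (-12 - 68)*(-34 - 65) + 17*(-105) = -80*(-99) - 1785 = 7920 - 1785 = 6135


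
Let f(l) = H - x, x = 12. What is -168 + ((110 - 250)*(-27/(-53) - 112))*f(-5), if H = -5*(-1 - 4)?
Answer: 10745476/53 ≈ 2.0274e+5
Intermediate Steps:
H = 25 (H = -5*(-5) = 25)
f(l) = 13 (f(l) = 25 - 1*12 = 25 - 12 = 13)
-168 + ((110 - 250)*(-27/(-53) - 112))*f(-5) = -168 + ((110 - 250)*(-27/(-53) - 112))*13 = -168 - 140*(-27*(-1/53) - 112)*13 = -168 - 140*(27/53 - 112)*13 = -168 - 140*(-5909/53)*13 = -168 + (827260/53)*13 = -168 + 10754380/53 = 10745476/53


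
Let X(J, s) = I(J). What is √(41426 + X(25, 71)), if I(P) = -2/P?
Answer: 24*√1798/5 ≈ 203.53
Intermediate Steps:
X(J, s) = -2/J
√(41426 + X(25, 71)) = √(41426 - 2/25) = √(1035648/25) = 24*√1798/5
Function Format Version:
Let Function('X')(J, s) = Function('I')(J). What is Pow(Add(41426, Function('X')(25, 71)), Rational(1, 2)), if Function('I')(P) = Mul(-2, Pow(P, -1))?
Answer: Mul(Rational(24, 5), Pow(1798, Rational(1, 2))) ≈ 203.53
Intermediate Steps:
Function('X')(J, s) = Mul(-2, Pow(J, -1))
Pow(Add(41426, Function('X')(25, 71)), Rational(1, 2)) = Pow(Add(41426, Mul(-2, Pow(25, -1))), Rational(1, 2)) = Pow(Add(41426, Mul(-2, Rational(1, 25))), Rational(1, 2)) = Pow(Add(41426, Rational(-2, 25)), Rational(1, 2)) = Pow(Rational(1035648, 25), Rational(1, 2)) = Mul(Rational(24, 5), Pow(1798, Rational(1, 2)))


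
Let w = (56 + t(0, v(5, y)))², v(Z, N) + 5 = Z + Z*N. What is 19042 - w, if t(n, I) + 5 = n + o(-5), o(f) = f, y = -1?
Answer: 16926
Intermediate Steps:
v(Z, N) = -5 + Z + N*Z (v(Z, N) = -5 + (Z + Z*N) = -5 + (Z + N*Z) = -5 + Z + N*Z)
t(n, I) = -10 + n (t(n, I) = -5 + (n - 5) = -5 + (-5 + n) = -10 + n)
w = 2116 (w = (56 + (-10 + 0))² = (56 - 10)² = 46² = 2116)
19042 - w = 19042 - 1*2116 = 19042 - 2116 = 16926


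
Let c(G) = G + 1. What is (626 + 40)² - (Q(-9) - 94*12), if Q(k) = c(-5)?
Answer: 444688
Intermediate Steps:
c(G) = 1 + G
Q(k) = -4 (Q(k) = 1 - 5 = -4)
(626 + 40)² - (Q(-9) - 94*12) = (626 + 40)² - (-4 - 94*12) = 666² - (-4 - 1128) = 443556 - 1*(-1132) = 443556 + 1132 = 444688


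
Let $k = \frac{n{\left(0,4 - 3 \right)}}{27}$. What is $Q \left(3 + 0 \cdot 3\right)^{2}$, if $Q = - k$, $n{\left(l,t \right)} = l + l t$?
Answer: $0$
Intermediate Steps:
$k = 0$ ($k = \frac{0 \left(1 + \left(4 - 3\right)\right)}{27} = 0 \left(1 + 1\right) \frac{1}{27} = 0 \cdot 2 \cdot \frac{1}{27} = 0 \cdot \frac{1}{27} = 0$)
$Q = 0$ ($Q = \left(-1\right) 0 = 0$)
$Q \left(3 + 0 \cdot 3\right)^{2} = 0 \left(3 + 0 \cdot 3\right)^{2} = 0 \left(3 + 0\right)^{2} = 0 \cdot 3^{2} = 0 \cdot 9 = 0$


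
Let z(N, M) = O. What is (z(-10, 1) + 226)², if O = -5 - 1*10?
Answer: 44521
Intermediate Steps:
O = -15 (O = -5 - 10 = -15)
z(N, M) = -15
(z(-10, 1) + 226)² = (-15 + 226)² = 211² = 44521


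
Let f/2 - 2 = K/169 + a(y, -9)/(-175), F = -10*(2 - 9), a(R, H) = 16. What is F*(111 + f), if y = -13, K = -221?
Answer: 510518/65 ≈ 7854.1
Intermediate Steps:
F = 70 (F = -10*(-7) = 70)
f = 2734/2275 (f = 4 + 2*(-221/169 + 16/(-175)) = 4 + 2*(-221*1/169 + 16*(-1/175)) = 4 + 2*(-17/13 - 16/175) = 4 + 2*(-3183/2275) = 4 - 6366/2275 = 2734/2275 ≈ 1.2018)
F*(111 + f) = 70*(111 + 2734/2275) = 70*(255259/2275) = 510518/65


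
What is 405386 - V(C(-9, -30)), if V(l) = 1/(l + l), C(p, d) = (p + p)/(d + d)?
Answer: 1216153/3 ≈ 4.0538e+5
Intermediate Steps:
C(p, d) = p/d (C(p, d) = (2*p)/((2*d)) = (2*p)*(1/(2*d)) = p/d)
V(l) = 1/(2*l)
405386 - V(C(-9, -30)) = 405386 - 1/(2*((-9/(-30)))) = 405386 - 1/(2*((-9*(-1/30)))) = 405386 - 1/(2*3/10) = 405386 - 10/(2*3) = 405386 - 1*5/3 = 405386 - 5/3 = 1216153/3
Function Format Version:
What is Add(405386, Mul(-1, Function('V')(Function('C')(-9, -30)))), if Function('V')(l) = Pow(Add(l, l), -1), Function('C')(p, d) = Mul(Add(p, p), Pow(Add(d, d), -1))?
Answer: Rational(1216153, 3) ≈ 4.0538e+5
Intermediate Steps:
Function('C')(p, d) = Mul(p, Pow(d, -1)) (Function('C')(p, d) = Mul(Mul(2, p), Pow(Mul(2, d), -1)) = Mul(Mul(2, p), Mul(Rational(1, 2), Pow(d, -1))) = Mul(p, Pow(d, -1)))
Function('V')(l) = Mul(Rational(1, 2), Pow(l, -1)) (Function('V')(l) = Pow(Mul(2, l), -1) = Mul(Rational(1, 2), Pow(l, -1)))
Add(405386, Mul(-1, Function('V')(Function('C')(-9, -30)))) = Add(405386, Mul(-1, Mul(Rational(1, 2), Pow(Mul(-9, Pow(-30, -1)), -1)))) = Add(405386, Mul(-1, Mul(Rational(1, 2), Pow(Mul(-9, Rational(-1, 30)), -1)))) = Add(405386, Mul(-1, Mul(Rational(1, 2), Pow(Rational(3, 10), -1)))) = Add(405386, Mul(-1, Mul(Rational(1, 2), Rational(10, 3)))) = Add(405386, Mul(-1, Rational(5, 3))) = Add(405386, Rational(-5, 3)) = Rational(1216153, 3)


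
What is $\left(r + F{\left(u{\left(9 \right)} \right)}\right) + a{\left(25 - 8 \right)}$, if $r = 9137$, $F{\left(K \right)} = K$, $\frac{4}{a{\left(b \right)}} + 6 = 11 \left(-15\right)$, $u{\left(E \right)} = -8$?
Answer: $\frac{1561055}{171} \approx 9129.0$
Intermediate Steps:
$a{\left(b \right)} = - \frac{4}{171}$ ($a{\left(b \right)} = \frac{4}{-6 + 11 \left(-15\right)} = \frac{4}{-6 - 165} = \frac{4}{-171} = 4 \left(- \frac{1}{171}\right) = - \frac{4}{171}$)
$\left(r + F{\left(u{\left(9 \right)} \right)}\right) + a{\left(25 - 8 \right)} = \left(9137 - 8\right) - \frac{4}{171} = 9129 - \frac{4}{171} = \frac{1561055}{171}$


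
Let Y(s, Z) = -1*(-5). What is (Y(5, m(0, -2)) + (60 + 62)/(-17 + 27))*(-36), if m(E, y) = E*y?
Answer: -3096/5 ≈ -619.20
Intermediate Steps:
Y(s, Z) = 5
(Y(5, m(0, -2)) + (60 + 62)/(-17 + 27))*(-36) = (5 + (60 + 62)/(-17 + 27))*(-36) = (5 + 122/10)*(-36) = (5 + 122*(⅒))*(-36) = (5 + 61/5)*(-36) = (86/5)*(-36) = -3096/5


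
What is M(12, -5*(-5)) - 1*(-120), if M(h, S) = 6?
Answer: 126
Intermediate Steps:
M(12, -5*(-5)) - 1*(-120) = 6 - 1*(-120) = 6 + 120 = 126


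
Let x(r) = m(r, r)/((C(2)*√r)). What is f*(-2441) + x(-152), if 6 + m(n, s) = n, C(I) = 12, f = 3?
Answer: -7323 + 79*I*√38/456 ≈ -7323.0 + 1.068*I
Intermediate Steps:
m(n, s) = -6 + n
x(r) = (-6 + r)/(12*√r) (x(r) = (-6 + r)/((12*√r)) = (-6 + r)*(1/(12*√r)) = (-6 + r)/(12*√r))
f*(-2441) + x(-152) = 3*(-2441) + (-6 - 152)/(12*√(-152)) = -7323 + (1/12)*(-I*√38/76)*(-158) = -7323 + 79*I*√38/456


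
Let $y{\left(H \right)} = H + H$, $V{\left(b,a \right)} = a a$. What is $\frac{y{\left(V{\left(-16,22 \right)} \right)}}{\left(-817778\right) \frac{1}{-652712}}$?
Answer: $\frac{315912608}{408889} \approx 772.61$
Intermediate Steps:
$V{\left(b,a \right)} = a^{2}$
$y{\left(H \right)} = 2 H$
$\frac{y{\left(V{\left(-16,22 \right)} \right)}}{\left(-817778\right) \frac{1}{-652712}} = \frac{2 \cdot 22^{2}}{\left(-817778\right) \frac{1}{-652712}} = \frac{2 \cdot 484}{\left(-817778\right) \left(- \frac{1}{652712}\right)} = \frac{968}{\frac{408889}{326356}} = 968 \cdot \frac{326356}{408889} = \frac{315912608}{408889}$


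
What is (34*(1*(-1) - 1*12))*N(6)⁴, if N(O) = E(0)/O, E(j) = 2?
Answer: -442/81 ≈ -5.4568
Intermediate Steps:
N(O) = 2/O
(34*(1*(-1) - 1*12))*N(6)⁴ = (34*(1*(-1) - 1*12))*(2/6)⁴ = (34*(-1 - 12))*(2*(⅙))⁴ = (34*(-13))*(⅓)⁴ = -442*1/81 = -442/81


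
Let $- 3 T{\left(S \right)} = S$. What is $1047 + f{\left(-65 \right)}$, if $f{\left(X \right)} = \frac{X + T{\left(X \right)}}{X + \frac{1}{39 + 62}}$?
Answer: $\frac{10315327}{9846} \approx 1047.7$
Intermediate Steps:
$T{\left(S \right)} = - \frac{S}{3}$
$f{\left(X \right)} = \frac{2 X}{3 \left(\frac{1}{101} + X\right)}$ ($f{\left(X \right)} = \frac{X - \frac{X}{3}}{X + \frac{1}{39 + 62}} = \frac{\frac{2}{3} X}{X + \frac{1}{101}} = \frac{\frac{2}{3} X}{\frac{1}{101} + X} = \frac{2 X}{3 \left(\frac{1}{101} + X\right)}$)
$1047 + f{\left(-65 \right)} = 1047 + \frac{202}{3} \left(-65\right) \frac{1}{1 + 101 \left(-65\right)} = 1047 + \frac{202}{3} \left(-65\right) \frac{1}{1 - 6565} = 1047 + \frac{202}{3} \left(-65\right) \frac{1}{-6564} = 1047 + \frac{202}{3} \left(-65\right) \left(- \frac{1}{6564}\right) = 1047 + \frac{6565}{9846} = \frac{10315327}{9846}$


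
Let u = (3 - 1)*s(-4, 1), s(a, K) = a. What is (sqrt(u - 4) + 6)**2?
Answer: 24 + 24*I*sqrt(3) ≈ 24.0 + 41.569*I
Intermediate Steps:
u = -8 (u = (3 - 1)*(-4) = 2*(-4) = -8)
(sqrt(u - 4) + 6)**2 = (sqrt(-8 - 4) + 6)**2 = (sqrt(-12) + 6)**2 = (2*I*sqrt(3) + 6)**2 = (6 + 2*I*sqrt(3))**2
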